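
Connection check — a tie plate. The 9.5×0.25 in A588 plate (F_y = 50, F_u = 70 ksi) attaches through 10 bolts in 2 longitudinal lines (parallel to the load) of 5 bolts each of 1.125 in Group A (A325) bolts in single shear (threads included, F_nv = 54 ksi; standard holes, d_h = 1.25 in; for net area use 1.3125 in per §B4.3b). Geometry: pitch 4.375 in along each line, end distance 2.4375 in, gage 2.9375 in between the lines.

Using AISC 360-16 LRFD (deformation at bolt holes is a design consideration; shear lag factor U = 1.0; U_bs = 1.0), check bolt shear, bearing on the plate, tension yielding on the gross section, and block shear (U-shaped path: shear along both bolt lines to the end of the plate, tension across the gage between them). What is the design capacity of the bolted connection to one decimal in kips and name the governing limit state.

Bolt shear: A_b = π(1.125)²/4 = 0.99402 in². φR_n = 0.75 × 54 × 0.99402 × 10 × 1 = 402.6 kips.
Bearing (0.25 in plate, F_u = 70 ksi): end bolts L_c = 2.4375 − 1.25/2 = 1.8125, R_n = min(1.2×1.8125×0.25×70, 2.4×1.125×0.25×70) = 38.063 kips/bolt; interior L_c = 4.375 − 1.25 = 3.125, R_n = 47.25 kips/bolt. φR_n = 0.75 × (2×38.063 + 8×47.25) = 340.6 kips.
Tension yield (gross): A_g = 9.5×0.25 = 2.375 in². φR_n = 0.90 × 50 × 2.375 = 106.9 kips.
Block shear: shear path 2×[2.4375+4×4.375] = 2×19.9375 in, A_gv = 9.9688, A_nv = 2×(19.9375 − 4.5×1.3125)×0.25 = 7.0156 in²; tension across gage: (2.9375 − 1×1.3125)×0.25 = 0.40625 in². R_n = min(0.6×70×7.0156, 0.6×50×9.9688) + 1.0×70×0.40625 = min(294.66, 299.06) + 28.438 = 323.1 kips. φR_n = 0.75 × 323.1 = 242.3 kips.
Governing: min(402.6, 340.6, 106.9, 242.3) = 106.9 kips → gross-section yield.

106.9 kips (gross-section yield governs)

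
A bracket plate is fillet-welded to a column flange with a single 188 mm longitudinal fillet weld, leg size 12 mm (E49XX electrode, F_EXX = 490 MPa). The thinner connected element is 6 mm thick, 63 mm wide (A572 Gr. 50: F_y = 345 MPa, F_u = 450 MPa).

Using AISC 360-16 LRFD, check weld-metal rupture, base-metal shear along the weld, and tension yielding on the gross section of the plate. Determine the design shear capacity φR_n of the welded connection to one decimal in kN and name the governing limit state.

Weld metal: throat = 0.707×12 = 8.484 mm, L = 188 mm. φR_n = 0.75 × 0.6 × 490 × 8.484 × 188 = 351.7 kN.
Base metal shear (6 mm plate): yield φR_n = 1.0×0.6×345×6×188 = 233.5 kN; rupture φR_n = 0.75×0.6×450×6×188 = 228.4 kN; take 228.4 kN (rupture).
Tension yield (gross): A_g = 63×6 = 378 mm². φR_n = 0.90 × 345 × 378 = 117.4 kN.
Governing: min(351.7, 228.4, 117.4) = 117.4 kN → gross-section yield.

117.4 kN (gross-section yield governs)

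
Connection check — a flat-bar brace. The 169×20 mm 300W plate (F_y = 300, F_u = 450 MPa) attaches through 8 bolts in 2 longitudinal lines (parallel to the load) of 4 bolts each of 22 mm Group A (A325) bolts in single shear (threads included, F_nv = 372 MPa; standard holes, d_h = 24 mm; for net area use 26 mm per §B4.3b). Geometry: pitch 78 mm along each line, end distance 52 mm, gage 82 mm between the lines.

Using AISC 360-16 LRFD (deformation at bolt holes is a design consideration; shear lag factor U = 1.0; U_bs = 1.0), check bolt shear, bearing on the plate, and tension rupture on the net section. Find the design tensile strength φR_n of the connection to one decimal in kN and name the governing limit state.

Bolt shear: A_b = π(22)²/4 = 380.13 mm². φR_n = 0.75 × 372 × 380.13 × 8 × 1 = 848.5 kN.
Bearing (20 mm plate, F_u = 450 MPa): end bolts L_c = 52 − 24/2 = 40, R_n = min(1.2×40×20×450, 2.4×22×20×450) = 432 kN/bolt; interior L_c = 78 − 24 = 54, R_n = 475.2 kN/bolt. φR_n = 0.75 × (2×432 + 6×475.2) = 2786.4 kN.
Tension rupture (net): A_n = (169 − 2×26)×20 = 2340 mm² (U = 1.0, A_e = A_n). φR_n = 0.75 × 450 × 2340 = 789.8 kN.
Governing: min(848.5, 2786.4, 789.8) = 789.8 kN → net-section rupture.

789.8 kN (net-section rupture governs)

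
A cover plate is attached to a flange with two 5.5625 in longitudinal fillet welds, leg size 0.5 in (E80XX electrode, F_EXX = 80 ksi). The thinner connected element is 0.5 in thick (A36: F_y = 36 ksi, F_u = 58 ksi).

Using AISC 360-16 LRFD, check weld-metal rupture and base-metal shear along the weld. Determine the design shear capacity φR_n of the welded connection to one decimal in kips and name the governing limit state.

120.2 kips (base-metal shear governs)

Weld metal: throat = 0.707×0.5 = 0.3535 in, L = 2×5.5625 = 11.125 in. φR_n = 0.75 × 0.6 × 80 × 0.3535 × 11.125 = 141.6 kips.
Base metal shear (0.5 in plate): yield φR_n = 1.0×0.6×36×0.5×11.125 = 120.2 kips; rupture φR_n = 0.75×0.6×58×0.5×11.125 = 145.2 kips; take 120.2 kips (yield).
Governing: min(141.6, 120.2) = 120.2 kips → base-metal shear.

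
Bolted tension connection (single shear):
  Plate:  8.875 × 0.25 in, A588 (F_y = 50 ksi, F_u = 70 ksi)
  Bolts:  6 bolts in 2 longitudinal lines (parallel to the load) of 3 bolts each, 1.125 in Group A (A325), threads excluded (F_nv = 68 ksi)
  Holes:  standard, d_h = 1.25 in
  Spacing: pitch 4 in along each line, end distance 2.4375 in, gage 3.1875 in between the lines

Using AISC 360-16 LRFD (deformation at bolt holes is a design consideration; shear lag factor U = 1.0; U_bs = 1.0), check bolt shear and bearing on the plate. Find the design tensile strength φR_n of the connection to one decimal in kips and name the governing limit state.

198.8 kips (bearing governs)

Bolt shear: A_b = π(1.125)²/4 = 0.99402 in². φR_n = 0.75 × 68 × 0.99402 × 6 × 1 = 304.2 kips.
Bearing (0.25 in plate, F_u = 70 ksi): end bolts L_c = 2.4375 − 1.25/2 = 1.8125, R_n = min(1.2×1.8125×0.25×70, 2.4×1.125×0.25×70) = 38.063 kips/bolt; interior L_c = 4 − 1.25 = 2.75, R_n = 47.25 kips/bolt. φR_n = 0.75 × (2×38.063 + 4×47.25) = 198.8 kips.
Governing: min(304.2, 198.8) = 198.8 kips → bearing.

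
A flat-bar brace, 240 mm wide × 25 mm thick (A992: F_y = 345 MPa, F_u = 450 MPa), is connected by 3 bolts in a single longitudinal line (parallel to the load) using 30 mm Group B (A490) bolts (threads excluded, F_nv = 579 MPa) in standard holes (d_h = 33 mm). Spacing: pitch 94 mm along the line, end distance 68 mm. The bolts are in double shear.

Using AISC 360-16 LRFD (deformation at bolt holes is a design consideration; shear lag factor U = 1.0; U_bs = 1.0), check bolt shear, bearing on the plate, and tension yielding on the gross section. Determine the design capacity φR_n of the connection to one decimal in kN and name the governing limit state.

Bolt shear: A_b = π(30)²/4 = 706.86 mm². φR_n = 0.75 × 579 × 706.86 × 3 × 2 = 1841.7 kN.
Bearing (25 mm plate, F_u = 450 MPa): end bolts L_c = 68 − 33/2 = 51.5, R_n = min(1.2×51.5×25×450, 2.4×30×25×450) = 695.25 kN/bolt; interior L_c = 94 − 33 = 61, R_n = 810 kN/bolt. φR_n = 0.75 × (1×695.25 + 2×810) = 1736.4 kN.
Tension yield (gross): A_g = 240×25 = 6000 mm². φR_n = 0.90 × 345 × 6000 = 1863.0 kN.
Governing: min(1841.7, 1736.4, 1863.0) = 1736.4 kN → bearing.

1736.4 kN (bearing governs)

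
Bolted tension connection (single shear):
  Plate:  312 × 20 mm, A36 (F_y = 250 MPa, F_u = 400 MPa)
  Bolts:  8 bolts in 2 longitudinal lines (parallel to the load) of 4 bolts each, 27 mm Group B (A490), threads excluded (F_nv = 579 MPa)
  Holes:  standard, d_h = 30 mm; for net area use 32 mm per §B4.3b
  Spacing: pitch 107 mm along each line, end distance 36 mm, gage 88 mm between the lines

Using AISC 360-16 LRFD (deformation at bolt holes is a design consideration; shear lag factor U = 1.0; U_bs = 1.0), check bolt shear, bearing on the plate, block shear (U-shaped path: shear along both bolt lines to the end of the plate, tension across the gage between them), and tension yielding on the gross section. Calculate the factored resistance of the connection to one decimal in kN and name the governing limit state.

Bolt shear: A_b = π(27)²/4 = 572.56 mm². φR_n = 0.75 × 579 × 572.56 × 8 × 1 = 1989.1 kN.
Bearing (20 mm plate, F_u = 400 MPa): end bolts L_c = 36 − 30/2 = 21, R_n = min(1.2×21×20×400, 2.4×27×20×400) = 201.6 kN/bolt; interior L_c = 107 − 30 = 77, R_n = 518.4 kN/bolt. φR_n = 0.75 × (2×201.6 + 6×518.4) = 2635.2 kN.
Block shear: shear path 2×[36+3×107] = 2×357 mm, A_gv = 14280, A_nv = 2×(357 − 3.5×32)×20 = 9800 mm²; tension across gage: (88 − 1×32)×20 = 1120 mm². R_n = min(0.6×400×9800, 0.6×250×14280) + 1.0×400×1120 = min(2352, 2142) + 448 = 2590 kN. φR_n = 0.75 × 2590 = 1942.5 kN.
Tension yield (gross): A_g = 312×20 = 6240 mm². φR_n = 0.90 × 250 × 6240 = 1404.0 kN.
Governing: min(1989.1, 2635.2, 1942.5, 1404.0) = 1404.0 kN → gross-section yield.

1404.0 kN (gross-section yield governs)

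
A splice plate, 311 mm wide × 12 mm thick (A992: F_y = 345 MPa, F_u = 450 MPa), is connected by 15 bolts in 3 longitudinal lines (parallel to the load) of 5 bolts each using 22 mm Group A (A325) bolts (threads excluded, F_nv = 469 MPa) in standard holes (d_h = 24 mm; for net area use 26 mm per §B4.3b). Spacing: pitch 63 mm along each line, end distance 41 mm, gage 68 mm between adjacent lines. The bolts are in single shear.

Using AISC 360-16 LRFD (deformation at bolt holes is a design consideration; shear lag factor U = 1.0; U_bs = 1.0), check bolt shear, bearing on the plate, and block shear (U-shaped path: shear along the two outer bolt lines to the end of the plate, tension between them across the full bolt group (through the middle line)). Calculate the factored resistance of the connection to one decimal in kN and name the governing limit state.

Bolt shear: A_b = π(22)²/4 = 380.13 mm². φR_n = 0.75 × 469 × 380.13 × 15 × 1 = 2005.7 kN.
Bearing (12 mm plate, F_u = 450 MPa): end bolts L_c = 41 − 24/2 = 29, R_n = min(1.2×29×12×450, 2.4×22×12×450) = 187.92 kN/bolt; interior L_c = 63 − 24 = 39, R_n = 252.72 kN/bolt. φR_n = 0.75 × (3×187.92 + 12×252.72) = 2697.3 kN.
Block shear: shear path 2×[41+4×63] = 2×293 mm, A_gv = 7032, A_nv = 2×(293 − 4.5×26)×12 = 4224 mm²; tension across gage: (136 − 2×26)×12 = 1008 mm². R_n = min(0.6×450×4224, 0.6×345×7032) + 1.0×450×1008 = min(1140.5, 1455.6) + 453.6 = 1594.1 kN. φR_n = 0.75 × 1594.1 = 1195.6 kN.
Governing: min(2005.7, 2697.3, 1195.6) = 1195.6 kN → block shear.

1195.6 kN (block shear governs)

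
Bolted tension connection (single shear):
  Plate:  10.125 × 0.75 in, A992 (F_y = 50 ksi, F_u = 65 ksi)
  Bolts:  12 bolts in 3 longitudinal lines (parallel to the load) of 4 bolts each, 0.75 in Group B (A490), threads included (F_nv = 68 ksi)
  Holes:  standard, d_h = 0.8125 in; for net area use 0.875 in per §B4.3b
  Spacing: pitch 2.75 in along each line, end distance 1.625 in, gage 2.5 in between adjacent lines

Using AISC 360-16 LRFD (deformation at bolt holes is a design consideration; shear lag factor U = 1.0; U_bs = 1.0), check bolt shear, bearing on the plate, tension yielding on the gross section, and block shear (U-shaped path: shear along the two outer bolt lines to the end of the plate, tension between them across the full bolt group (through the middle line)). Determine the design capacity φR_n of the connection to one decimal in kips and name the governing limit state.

270.4 kips (bolt shear governs)

Bolt shear: A_b = π(0.75)²/4 = 0.44179 in². φR_n = 0.75 × 68 × 0.44179 × 12 × 1 = 270.4 kips.
Bearing (0.75 in plate, F_u = 65 ksi): end bolts L_c = 1.625 − 0.8125/2 = 1.21875, R_n = min(1.2×1.21875×0.75×65, 2.4×0.75×0.75×65) = 71.297 kips/bolt; interior L_c = 2.75 − 0.8125 = 1.9375, R_n = 87.75 kips/bolt. φR_n = 0.75 × (3×71.297 + 9×87.75) = 752.7 kips.
Tension yield (gross): A_g = 10.125×0.75 = 7.5938 in². φR_n = 0.90 × 50 × 7.5938 = 341.7 kips.
Block shear: shear path 2×[1.625+3×2.75] = 2×9.875 in, A_gv = 14.813, A_nv = 2×(9.875 − 3.5×0.875)×0.75 = 10.219 in²; tension across gage: (5 − 2×0.875)×0.75 = 2.4375 in². R_n = min(0.6×65×10.219, 0.6×50×14.813) + 1.0×65×2.4375 = min(398.54, 444.39) + 158.44 = 556.98 kips. φR_n = 0.75 × 556.98 = 417.7 kips.
Governing: min(270.4, 752.7, 341.7, 417.7) = 270.4 kips → bolt shear.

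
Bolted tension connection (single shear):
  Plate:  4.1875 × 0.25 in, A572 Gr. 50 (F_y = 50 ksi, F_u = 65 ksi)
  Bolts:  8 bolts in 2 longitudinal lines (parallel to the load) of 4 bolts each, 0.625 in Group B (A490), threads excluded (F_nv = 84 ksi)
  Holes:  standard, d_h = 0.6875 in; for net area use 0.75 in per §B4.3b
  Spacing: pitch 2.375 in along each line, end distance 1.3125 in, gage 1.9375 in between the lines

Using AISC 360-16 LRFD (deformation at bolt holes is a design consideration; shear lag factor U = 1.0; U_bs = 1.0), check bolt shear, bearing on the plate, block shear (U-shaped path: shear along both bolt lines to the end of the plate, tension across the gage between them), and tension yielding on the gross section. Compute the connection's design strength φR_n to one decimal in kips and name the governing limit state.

Bolt shear: A_b = π(0.625)²/4 = 0.3068 in². φR_n = 0.75 × 84 × 0.3068 × 8 × 1 = 154.6 kips.
Bearing (0.25 in plate, F_u = 65 ksi): end bolts L_c = 1.3125 − 0.6875/2 = 0.96875, R_n = min(1.2×0.96875×0.25×65, 2.4×0.625×0.25×65) = 18.891 kips/bolt; interior L_c = 2.375 − 0.6875 = 1.6875, R_n = 24.375 kips/bolt. φR_n = 0.75 × (2×18.891 + 6×24.375) = 138.0 kips.
Block shear: shear path 2×[1.3125+3×2.375] = 2×8.4375 in, A_gv = 4.2188, A_nv = 2×(8.4375 − 3.5×0.75)×0.25 = 2.9063 in²; tension across gage: (1.9375 − 1×0.75)×0.25 = 0.29688 in². R_n = min(0.6×65×2.9063, 0.6×50×4.2188) + 1.0×65×0.29688 = min(113.35, 126.56) + 19.297 = 132.65 kips. φR_n = 0.75 × 132.65 = 99.5 kips.
Tension yield (gross): A_g = 4.1875×0.25 = 1.0469 in². φR_n = 0.90 × 50 × 1.0469 = 47.1 kips.
Governing: min(154.6, 138.0, 99.5, 47.1) = 47.1 kips → gross-section yield.

47.1 kips (gross-section yield governs)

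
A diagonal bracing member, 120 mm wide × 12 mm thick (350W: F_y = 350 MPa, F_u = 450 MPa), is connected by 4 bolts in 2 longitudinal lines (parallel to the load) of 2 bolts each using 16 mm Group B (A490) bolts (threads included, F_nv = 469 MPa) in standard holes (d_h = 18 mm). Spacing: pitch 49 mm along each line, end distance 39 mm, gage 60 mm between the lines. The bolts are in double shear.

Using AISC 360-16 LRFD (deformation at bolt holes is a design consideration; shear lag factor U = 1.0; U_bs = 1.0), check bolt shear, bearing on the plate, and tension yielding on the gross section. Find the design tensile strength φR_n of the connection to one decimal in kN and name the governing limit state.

453.6 kN (gross-section yield governs)

Bolt shear: A_b = π(16)²/4 = 201.06 mm². φR_n = 0.75 × 469 × 201.06 × 4 × 2 = 565.8 kN.
Bearing (12 mm plate, F_u = 450 MPa): end bolts L_c = 39 − 18/2 = 30, R_n = min(1.2×30×12×450, 2.4×16×12×450) = 194.4 kN/bolt; interior L_c = 49 − 18 = 31, R_n = 200.88 kN/bolt. φR_n = 0.75 × (2×194.4 + 2×200.88) = 592.9 kN.
Tension yield (gross): A_g = 120×12 = 1440 mm². φR_n = 0.90 × 350 × 1440 = 453.6 kN.
Governing: min(565.8, 592.9, 453.6) = 453.6 kN → gross-section yield.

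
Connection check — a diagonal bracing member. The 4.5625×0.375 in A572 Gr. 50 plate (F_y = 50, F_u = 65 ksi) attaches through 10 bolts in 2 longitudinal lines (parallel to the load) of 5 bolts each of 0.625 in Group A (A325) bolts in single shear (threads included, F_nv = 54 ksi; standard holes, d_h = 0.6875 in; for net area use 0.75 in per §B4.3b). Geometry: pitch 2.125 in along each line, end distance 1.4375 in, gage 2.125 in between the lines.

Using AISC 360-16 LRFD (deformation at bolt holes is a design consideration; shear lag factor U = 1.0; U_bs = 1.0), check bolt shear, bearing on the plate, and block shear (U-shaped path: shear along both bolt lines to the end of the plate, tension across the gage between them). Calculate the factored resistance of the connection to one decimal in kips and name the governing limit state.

124.3 kips (bolt shear governs)

Bolt shear: A_b = π(0.625)²/4 = 0.3068 in². φR_n = 0.75 × 54 × 0.3068 × 10 × 1 = 124.3 kips.
Bearing (0.375 in plate, F_u = 65 ksi): end bolts L_c = 1.4375 − 0.6875/2 = 1.09375, R_n = min(1.2×1.09375×0.375×65, 2.4×0.625×0.375×65) = 31.992 kips/bolt; interior L_c = 2.125 − 0.6875 = 1.4375, R_n = 36.563 kips/bolt. φR_n = 0.75 × (2×31.992 + 8×36.563) = 267.4 kips.
Block shear: shear path 2×[1.4375+4×2.125] = 2×9.9375 in, A_gv = 7.4531, A_nv = 2×(9.9375 − 4.5×0.75)×0.375 = 4.9219 in²; tension across gage: (2.125 − 1×0.75)×0.375 = 0.51563 in². R_n = min(0.6×65×4.9219, 0.6×50×7.4531) + 1.0×65×0.51563 = min(191.95, 223.59) + 33.516 = 225.47 kips. φR_n = 0.75 × 225.47 = 169.1 kips.
Governing: min(124.3, 267.4, 169.1) = 124.3 kips → bolt shear.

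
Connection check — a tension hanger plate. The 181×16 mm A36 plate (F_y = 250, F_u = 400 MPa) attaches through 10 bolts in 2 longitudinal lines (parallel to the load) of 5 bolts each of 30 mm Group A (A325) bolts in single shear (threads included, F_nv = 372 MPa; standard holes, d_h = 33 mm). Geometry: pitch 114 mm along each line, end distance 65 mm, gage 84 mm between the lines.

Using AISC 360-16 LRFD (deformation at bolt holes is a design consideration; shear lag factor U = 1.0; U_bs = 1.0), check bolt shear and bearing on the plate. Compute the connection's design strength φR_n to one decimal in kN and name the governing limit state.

1972.1 kN (bolt shear governs)

Bolt shear: A_b = π(30)²/4 = 706.86 mm². φR_n = 0.75 × 372 × 706.86 × 10 × 1 = 1972.1 kN.
Bearing (16 mm plate, F_u = 400 MPa): end bolts L_c = 65 − 33/2 = 48.5, R_n = min(1.2×48.5×16×400, 2.4×30×16×400) = 372.48 kN/bolt; interior L_c = 114 − 33 = 81, R_n = 460.8 kN/bolt. φR_n = 0.75 × (2×372.48 + 8×460.8) = 3323.5 kN.
Governing: min(1972.1, 3323.5) = 1972.1 kN → bolt shear.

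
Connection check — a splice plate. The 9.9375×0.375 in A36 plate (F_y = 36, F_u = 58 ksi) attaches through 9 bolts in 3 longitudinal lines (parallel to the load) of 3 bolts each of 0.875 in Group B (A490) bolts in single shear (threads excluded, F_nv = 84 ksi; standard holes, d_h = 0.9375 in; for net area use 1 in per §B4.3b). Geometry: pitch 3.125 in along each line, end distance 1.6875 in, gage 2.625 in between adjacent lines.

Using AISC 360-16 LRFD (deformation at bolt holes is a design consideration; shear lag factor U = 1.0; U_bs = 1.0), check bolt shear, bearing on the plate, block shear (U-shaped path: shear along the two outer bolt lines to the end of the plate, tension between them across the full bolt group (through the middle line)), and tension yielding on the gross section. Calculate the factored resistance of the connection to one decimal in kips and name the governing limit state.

120.7 kips (gross-section yield governs)

Bolt shear: A_b = π(0.875)²/4 = 0.60132 in². φR_n = 0.75 × 84 × 0.60132 × 9 × 1 = 340.9 kips.
Bearing (0.375 in plate, F_u = 58 ksi): end bolts L_c = 1.6875 − 0.9375/2 = 1.21875, R_n = min(1.2×1.21875×0.375×58, 2.4×0.875×0.375×58) = 31.809 kips/bolt; interior L_c = 3.125 − 0.9375 = 2.1875, R_n = 45.675 kips/bolt. φR_n = 0.75 × (3×31.809 + 6×45.675) = 277.1 kips.
Block shear: shear path 2×[1.6875+2×3.125] = 2×7.9375 in, A_gv = 5.9531, A_nv = 2×(7.9375 − 2.5×1)×0.375 = 4.0781 in²; tension across gage: (5.25 − 2×1)×0.375 = 1.2188 in². R_n = min(0.6×58×4.0781, 0.6×36×5.9531) + 1.0×58×1.2188 = min(141.92, 128.59) + 70.69 = 199.28 kips. φR_n = 0.75 × 199.28 = 149.5 kips.
Tension yield (gross): A_g = 9.9375×0.375 = 3.7266 in². φR_n = 0.90 × 36 × 3.7266 = 120.7 kips.
Governing: min(340.9, 277.1, 149.5, 120.7) = 120.7 kips → gross-section yield.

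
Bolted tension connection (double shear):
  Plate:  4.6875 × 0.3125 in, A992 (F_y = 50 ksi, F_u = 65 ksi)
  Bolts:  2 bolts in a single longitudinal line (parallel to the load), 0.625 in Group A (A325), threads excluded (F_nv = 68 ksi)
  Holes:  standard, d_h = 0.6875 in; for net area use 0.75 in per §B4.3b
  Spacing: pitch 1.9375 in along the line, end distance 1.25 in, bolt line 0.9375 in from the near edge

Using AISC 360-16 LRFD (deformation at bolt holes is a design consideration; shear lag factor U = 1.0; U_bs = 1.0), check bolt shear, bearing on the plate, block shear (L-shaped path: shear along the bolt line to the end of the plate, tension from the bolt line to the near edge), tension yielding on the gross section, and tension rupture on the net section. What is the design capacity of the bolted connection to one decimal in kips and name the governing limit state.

27.4 kips (block shear governs)

Bolt shear: A_b = π(0.625)²/4 = 0.3068 in². φR_n = 0.75 × 68 × 0.3068 × 2 × 2 = 62.6 kips.
Bearing (0.3125 in plate, F_u = 65 ksi): end bolts L_c = 1.25 − 0.6875/2 = 0.90625, R_n = min(1.2×0.90625×0.3125×65, 2.4×0.625×0.3125×65) = 22.09 kips/bolt; interior L_c = 1.9375 − 0.6875 = 1.25, R_n = 30.469 kips/bolt. φR_n = 0.75 × (1×22.09 + 1×30.469) = 39.4 kips.
Block shear: shear path 1×[1.25+1×1.9375] = 1×3.1875 in, A_gv = 0.99609, A_nv = 1×(3.1875 − 1.5×0.75)×0.3125 = 0.64453 in²; tension to near edge: (0.9375 − 0.5×0.75)×0.3125 = 0.17578 in². R_n = min(0.6×65×0.64453, 0.6×50×0.99609) + 1.0×65×0.17578 = min(25.137, 29.883) + 11.426 = 36.563 kips. φR_n = 0.75 × 36.563 = 27.4 kips.
Tension yield (gross): A_g = 4.6875×0.3125 = 1.4648 in². φR_n = 0.90 × 50 × 1.4648 = 65.9 kips.
Tension rupture (net): A_n = (4.6875 − 1×0.75)×0.3125 = 1.2305 in² (U = 1.0, A_e = A_n). φR_n = 0.75 × 65 × 1.2305 = 60.0 kips.
Governing: min(62.6, 39.4, 27.4, 65.9, 60.0) = 27.4 kips → block shear.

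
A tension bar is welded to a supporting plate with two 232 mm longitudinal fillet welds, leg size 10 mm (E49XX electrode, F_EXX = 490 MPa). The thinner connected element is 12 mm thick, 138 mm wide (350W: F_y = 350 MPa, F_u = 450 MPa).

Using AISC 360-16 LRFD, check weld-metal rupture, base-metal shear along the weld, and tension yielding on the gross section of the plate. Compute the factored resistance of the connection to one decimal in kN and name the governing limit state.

Weld metal: throat = 0.707×10 = 7.07 mm, L = 2×232 = 464 mm. φR_n = 0.75 × 0.6 × 490 × 7.07 × 464 = 723.3 kN.
Base metal shear (12 mm plate): yield φR_n = 1.0×0.6×350×12×464 = 1169.3 kN; rupture φR_n = 0.75×0.6×450×12×464 = 1127.5 kN; take 1127.5 kN (rupture).
Tension yield (gross): A_g = 138×12 = 1656 mm². φR_n = 0.90 × 350 × 1656 = 521.6 kN.
Governing: min(723.3, 1127.5, 521.6) = 521.6 kN → gross-section yield.

521.6 kN (gross-section yield governs)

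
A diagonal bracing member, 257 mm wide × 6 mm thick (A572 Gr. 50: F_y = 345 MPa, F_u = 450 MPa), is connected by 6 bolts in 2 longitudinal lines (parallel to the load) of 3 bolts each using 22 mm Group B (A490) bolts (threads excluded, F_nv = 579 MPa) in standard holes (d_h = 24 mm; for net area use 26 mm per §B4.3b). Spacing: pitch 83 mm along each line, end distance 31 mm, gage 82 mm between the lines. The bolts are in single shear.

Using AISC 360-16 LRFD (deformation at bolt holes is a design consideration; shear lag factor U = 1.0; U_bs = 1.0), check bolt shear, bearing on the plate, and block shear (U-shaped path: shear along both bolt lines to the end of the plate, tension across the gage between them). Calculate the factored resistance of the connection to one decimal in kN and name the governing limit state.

434.2 kN (block shear governs)

Bolt shear: A_b = π(22)²/4 = 380.13 mm². φR_n = 0.75 × 579 × 380.13 × 6 × 1 = 990.4 kN.
Bearing (6 mm plate, F_u = 450 MPa): end bolts L_c = 31 − 24/2 = 19, R_n = min(1.2×19×6×450, 2.4×22×6×450) = 61.56 kN/bolt; interior L_c = 83 − 24 = 59, R_n = 142.56 kN/bolt. φR_n = 0.75 × (2×61.56 + 4×142.56) = 520.0 kN.
Block shear: shear path 2×[31+2×83] = 2×197 mm, A_gv = 2364, A_nv = 2×(197 − 2.5×26)×6 = 1584 mm²; tension across gage: (82 − 1×26)×6 = 336 mm². R_n = min(0.6×450×1584, 0.6×345×2364) + 1.0×450×336 = min(427.68, 489.35) + 151.2 = 578.88 kN. φR_n = 0.75 × 578.88 = 434.2 kN.
Governing: min(990.4, 520.0, 434.2) = 434.2 kN → block shear.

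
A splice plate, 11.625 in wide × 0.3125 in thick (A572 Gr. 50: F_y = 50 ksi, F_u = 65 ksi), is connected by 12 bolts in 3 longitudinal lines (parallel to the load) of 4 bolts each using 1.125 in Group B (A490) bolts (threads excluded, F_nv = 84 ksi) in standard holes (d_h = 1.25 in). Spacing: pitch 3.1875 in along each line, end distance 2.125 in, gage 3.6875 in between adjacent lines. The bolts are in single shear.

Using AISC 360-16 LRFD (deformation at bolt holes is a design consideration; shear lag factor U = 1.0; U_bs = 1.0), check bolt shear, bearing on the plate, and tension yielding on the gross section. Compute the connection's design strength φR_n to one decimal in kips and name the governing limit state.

163.5 kips (gross-section yield governs)

Bolt shear: A_b = π(1.125)²/4 = 0.99402 in². φR_n = 0.75 × 84 × 0.99402 × 12 × 1 = 751.5 kips.
Bearing (0.3125 in plate, F_u = 65 ksi): end bolts L_c = 2.125 − 1.25/2 = 1.5, R_n = min(1.2×1.5×0.3125×65, 2.4×1.125×0.3125×65) = 36.563 kips/bolt; interior L_c = 3.1875 − 1.25 = 1.9375, R_n = 47.227 kips/bolt. φR_n = 0.75 × (3×36.563 + 9×47.227) = 401.0 kips.
Tension yield (gross): A_g = 11.625×0.3125 = 3.6328 in². φR_n = 0.90 × 50 × 3.6328 = 163.5 kips.
Governing: min(751.5, 401.0, 163.5) = 163.5 kips → gross-section yield.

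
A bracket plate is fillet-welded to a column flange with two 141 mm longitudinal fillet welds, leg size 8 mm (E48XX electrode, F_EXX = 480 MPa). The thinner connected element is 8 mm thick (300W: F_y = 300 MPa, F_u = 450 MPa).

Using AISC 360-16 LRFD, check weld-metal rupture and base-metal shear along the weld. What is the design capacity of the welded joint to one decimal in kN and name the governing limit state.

344.5 kN (weld metal governs)

Weld metal: throat = 0.707×8 = 5.656 mm, L = 2×141 = 282 mm. φR_n = 0.75 × 0.6 × 480 × 5.656 × 282 = 344.5 kN.
Base metal shear (8 mm plate): yield φR_n = 1.0×0.6×300×8×282 = 406.1 kN; rupture φR_n = 0.75×0.6×450×8×282 = 456.8 kN; take 406.1 kN (yield).
Governing: min(344.5, 406.1) = 344.5 kN → weld metal.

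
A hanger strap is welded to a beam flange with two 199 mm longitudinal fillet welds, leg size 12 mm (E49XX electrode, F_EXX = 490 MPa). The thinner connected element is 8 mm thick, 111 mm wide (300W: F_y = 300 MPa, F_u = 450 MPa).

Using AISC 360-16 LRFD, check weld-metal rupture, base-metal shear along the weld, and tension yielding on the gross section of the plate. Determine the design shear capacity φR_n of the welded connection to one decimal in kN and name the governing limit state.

Weld metal: throat = 0.707×12 = 8.484 mm, L = 2×199 = 398 mm. φR_n = 0.75 × 0.6 × 490 × 8.484 × 398 = 744.5 kN.
Base metal shear (8 mm plate): yield φR_n = 1.0×0.6×300×8×398 = 573.1 kN; rupture φR_n = 0.75×0.6×450×8×398 = 644.8 kN; take 573.1 kN (yield).
Tension yield (gross): A_g = 111×8 = 888 mm². φR_n = 0.90 × 300 × 888 = 239.8 kN.
Governing: min(744.5, 573.1, 239.8) = 239.8 kN → gross-section yield.

239.8 kN (gross-section yield governs)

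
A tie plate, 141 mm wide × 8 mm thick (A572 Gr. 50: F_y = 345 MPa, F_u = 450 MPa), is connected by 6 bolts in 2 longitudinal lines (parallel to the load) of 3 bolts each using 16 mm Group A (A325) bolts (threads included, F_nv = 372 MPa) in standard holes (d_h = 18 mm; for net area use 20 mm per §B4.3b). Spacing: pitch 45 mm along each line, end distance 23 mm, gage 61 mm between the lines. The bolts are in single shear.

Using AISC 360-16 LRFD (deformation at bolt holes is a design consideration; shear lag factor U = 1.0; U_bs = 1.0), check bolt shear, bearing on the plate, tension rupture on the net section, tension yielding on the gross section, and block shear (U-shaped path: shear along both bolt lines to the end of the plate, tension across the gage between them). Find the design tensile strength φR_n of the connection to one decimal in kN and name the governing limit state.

Bolt shear: A_b = π(16)²/4 = 201.06 mm². φR_n = 0.75 × 372 × 201.06 × 6 × 1 = 336.6 kN.
Bearing (8 mm plate, F_u = 450 MPa): end bolts L_c = 23 − 18/2 = 14, R_n = min(1.2×14×8×450, 2.4×16×8×450) = 60.48 kN/bolt; interior L_c = 45 − 18 = 27, R_n = 116.64 kN/bolt. φR_n = 0.75 × (2×60.48 + 4×116.64) = 440.6 kN.
Tension rupture (net): A_n = (141 − 2×20)×8 = 808 mm² (U = 1.0, A_e = A_n). φR_n = 0.75 × 450 × 808 = 272.7 kN.
Tension yield (gross): A_g = 141×8 = 1128 mm². φR_n = 0.90 × 345 × 1128 = 350.2 kN.
Block shear: shear path 2×[23+2×45] = 2×113 mm, A_gv = 1808, A_nv = 2×(113 − 2.5×20)×8 = 1008 mm²; tension across gage: (61 − 1×20)×8 = 328 mm². R_n = min(0.6×450×1008, 0.6×345×1808) + 1.0×450×328 = min(272.16, 374.26) + 147.6 = 419.76 kN. φR_n = 0.75 × 419.76 = 314.8 kN.
Governing: min(336.6, 440.6, 272.7, 350.2, 314.8) = 272.7 kN → net-section rupture.

272.7 kN (net-section rupture governs)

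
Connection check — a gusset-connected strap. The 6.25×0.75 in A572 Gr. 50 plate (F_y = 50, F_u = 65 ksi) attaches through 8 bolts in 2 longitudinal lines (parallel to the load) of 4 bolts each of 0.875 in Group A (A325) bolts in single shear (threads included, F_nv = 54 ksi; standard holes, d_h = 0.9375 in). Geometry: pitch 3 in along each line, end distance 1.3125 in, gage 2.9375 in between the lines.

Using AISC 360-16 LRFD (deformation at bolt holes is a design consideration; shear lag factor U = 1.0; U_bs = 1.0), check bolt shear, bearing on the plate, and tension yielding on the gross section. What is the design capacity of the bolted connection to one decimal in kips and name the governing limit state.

194.8 kips (bolt shear governs)

Bolt shear: A_b = π(0.875)²/4 = 0.60132 in². φR_n = 0.75 × 54 × 0.60132 × 8 × 1 = 194.8 kips.
Bearing (0.75 in plate, F_u = 65 ksi): end bolts L_c = 1.3125 − 0.9375/2 = 0.84375, R_n = min(1.2×0.84375×0.75×65, 2.4×0.875×0.75×65) = 49.359 kips/bolt; interior L_c = 3 − 0.9375 = 2.0625, R_n = 102.38 kips/bolt. φR_n = 0.75 × (2×49.359 + 6×102.38) = 534.7 kips.
Tension yield (gross): A_g = 6.25×0.75 = 4.6875 in². φR_n = 0.90 × 50 × 4.6875 = 210.9 kips.
Governing: min(194.8, 534.7, 210.9) = 194.8 kips → bolt shear.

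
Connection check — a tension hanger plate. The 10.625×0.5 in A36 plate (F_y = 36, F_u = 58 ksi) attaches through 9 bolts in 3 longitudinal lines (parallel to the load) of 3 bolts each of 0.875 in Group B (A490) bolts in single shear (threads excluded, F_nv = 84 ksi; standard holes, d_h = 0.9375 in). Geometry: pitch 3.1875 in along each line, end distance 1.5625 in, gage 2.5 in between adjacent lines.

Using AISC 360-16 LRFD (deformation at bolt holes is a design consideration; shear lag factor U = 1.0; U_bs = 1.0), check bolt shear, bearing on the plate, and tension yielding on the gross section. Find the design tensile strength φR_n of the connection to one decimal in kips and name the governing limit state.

Bolt shear: A_b = π(0.875)²/4 = 0.60132 in². φR_n = 0.75 × 84 × 0.60132 × 9 × 1 = 340.9 kips.
Bearing (0.5 in plate, F_u = 58 ksi): end bolts L_c = 1.5625 − 0.9375/2 = 1.09375, R_n = min(1.2×1.09375×0.5×58, 2.4×0.875×0.5×58) = 38.063 kips/bolt; interior L_c = 3.1875 − 0.9375 = 2.25, R_n = 60.9 kips/bolt. φR_n = 0.75 × (3×38.063 + 6×60.9) = 359.7 kips.
Tension yield (gross): A_g = 10.625×0.5 = 5.3125 in². φR_n = 0.90 × 36 × 5.3125 = 172.1 kips.
Governing: min(340.9, 359.7, 172.1) = 172.1 kips → gross-section yield.

172.1 kips (gross-section yield governs)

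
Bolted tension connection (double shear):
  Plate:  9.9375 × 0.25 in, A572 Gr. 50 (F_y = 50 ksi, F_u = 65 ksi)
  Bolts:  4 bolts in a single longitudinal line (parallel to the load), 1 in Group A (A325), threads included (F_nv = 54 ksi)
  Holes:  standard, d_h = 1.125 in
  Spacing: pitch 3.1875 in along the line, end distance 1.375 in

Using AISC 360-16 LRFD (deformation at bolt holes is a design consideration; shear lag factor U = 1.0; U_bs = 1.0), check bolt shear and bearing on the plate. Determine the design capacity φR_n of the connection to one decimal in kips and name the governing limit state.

99.6 kips (bearing governs)

Bolt shear: A_b = π(1)²/4 = 0.7854 in². φR_n = 0.75 × 54 × 0.7854 × 4 × 2 = 254.5 kips.
Bearing (0.25 in plate, F_u = 65 ksi): end bolts L_c = 1.375 − 1.125/2 = 0.8125, R_n = min(1.2×0.8125×0.25×65, 2.4×1×0.25×65) = 15.844 kips/bolt; interior L_c = 3.1875 − 1.125 = 2.0625, R_n = 39 kips/bolt. φR_n = 0.75 × (1×15.844 + 3×39) = 99.6 kips.
Governing: min(254.5, 99.6) = 99.6 kips → bearing.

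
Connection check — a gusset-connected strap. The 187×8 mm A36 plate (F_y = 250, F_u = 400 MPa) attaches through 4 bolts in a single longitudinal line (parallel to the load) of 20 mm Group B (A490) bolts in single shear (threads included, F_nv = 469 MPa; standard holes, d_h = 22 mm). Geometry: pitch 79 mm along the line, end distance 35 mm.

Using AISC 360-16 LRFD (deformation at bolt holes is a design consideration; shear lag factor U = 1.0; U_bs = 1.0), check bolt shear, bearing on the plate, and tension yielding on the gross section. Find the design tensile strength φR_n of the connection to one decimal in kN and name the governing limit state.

Bolt shear: A_b = π(20)²/4 = 314.16 mm². φR_n = 0.75 × 469 × 314.16 × 4 × 1 = 442.0 kN.
Bearing (8 mm plate, F_u = 400 MPa): end bolts L_c = 35 − 22/2 = 24, R_n = min(1.2×24×8×400, 2.4×20×8×400) = 92.16 kN/bolt; interior L_c = 79 − 22 = 57, R_n = 153.6 kN/bolt. φR_n = 0.75 × (1×92.16 + 3×153.6) = 414.7 kN.
Tension yield (gross): A_g = 187×8 = 1496 mm². φR_n = 0.90 × 250 × 1496 = 336.6 kN.
Governing: min(442.0, 414.7, 336.6) = 336.6 kN → gross-section yield.

336.6 kN (gross-section yield governs)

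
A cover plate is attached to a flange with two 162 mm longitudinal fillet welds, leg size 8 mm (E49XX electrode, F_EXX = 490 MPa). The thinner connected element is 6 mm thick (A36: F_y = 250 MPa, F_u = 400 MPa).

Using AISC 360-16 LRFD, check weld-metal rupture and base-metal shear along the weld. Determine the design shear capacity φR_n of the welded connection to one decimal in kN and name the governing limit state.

291.6 kN (base-metal shear governs)

Weld metal: throat = 0.707×8 = 5.656 mm, L = 2×162 = 324 mm. φR_n = 0.75 × 0.6 × 490 × 5.656 × 324 = 404.1 kN.
Base metal shear (6 mm plate): yield φR_n = 1.0×0.6×250×6×324 = 291.6 kN; rupture φR_n = 0.75×0.6×400×6×324 = 349.9 kN; take 291.6 kN (yield).
Governing: min(404.1, 291.6) = 291.6 kN → base-metal shear.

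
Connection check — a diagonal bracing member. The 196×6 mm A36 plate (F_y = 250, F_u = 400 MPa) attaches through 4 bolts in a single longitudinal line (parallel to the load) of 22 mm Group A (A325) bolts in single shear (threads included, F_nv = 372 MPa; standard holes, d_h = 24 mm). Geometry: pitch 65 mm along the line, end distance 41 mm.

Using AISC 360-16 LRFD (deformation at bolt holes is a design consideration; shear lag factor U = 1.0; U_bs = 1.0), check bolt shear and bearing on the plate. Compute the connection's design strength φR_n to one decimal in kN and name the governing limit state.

328.3 kN (bearing governs)

Bolt shear: A_b = π(22)²/4 = 380.13 mm². φR_n = 0.75 × 372 × 380.13 × 4 × 1 = 424.2 kN.
Bearing (6 mm plate, F_u = 400 MPa): end bolts L_c = 41 − 24/2 = 29, R_n = min(1.2×29×6×400, 2.4×22×6×400) = 83.52 kN/bolt; interior L_c = 65 − 24 = 41, R_n = 118.08 kN/bolt. φR_n = 0.75 × (1×83.52 + 3×118.08) = 328.3 kN.
Governing: min(424.2, 328.3) = 328.3 kN → bearing.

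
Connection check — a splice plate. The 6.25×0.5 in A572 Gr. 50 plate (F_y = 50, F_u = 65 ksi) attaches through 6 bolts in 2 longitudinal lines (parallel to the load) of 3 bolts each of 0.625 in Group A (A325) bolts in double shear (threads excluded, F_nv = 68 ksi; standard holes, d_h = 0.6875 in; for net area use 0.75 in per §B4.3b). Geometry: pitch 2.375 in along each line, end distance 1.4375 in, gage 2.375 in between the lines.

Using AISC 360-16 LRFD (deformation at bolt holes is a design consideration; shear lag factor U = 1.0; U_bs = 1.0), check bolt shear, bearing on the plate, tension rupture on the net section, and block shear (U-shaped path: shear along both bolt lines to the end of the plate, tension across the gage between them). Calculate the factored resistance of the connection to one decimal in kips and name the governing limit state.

Bolt shear: A_b = π(0.625)²/4 = 0.3068 in². φR_n = 0.75 × 68 × 0.3068 × 6 × 2 = 187.8 kips.
Bearing (0.5 in plate, F_u = 65 ksi): end bolts L_c = 1.4375 − 0.6875/2 = 1.09375, R_n = min(1.2×1.09375×0.5×65, 2.4×0.625×0.5×65) = 42.656 kips/bolt; interior L_c = 2.375 − 0.6875 = 1.6875, R_n = 48.75 kips/bolt. φR_n = 0.75 × (2×42.656 + 4×48.75) = 210.2 kips.
Tension rupture (net): A_n = (6.25 − 2×0.75)×0.5 = 2.375 in² (U = 1.0, A_e = A_n). φR_n = 0.75 × 65 × 2.375 = 115.8 kips.
Block shear: shear path 2×[1.4375+2×2.375] = 2×6.1875 in, A_gv = 6.1875, A_nv = 2×(6.1875 − 2.5×0.75)×0.5 = 4.3125 in²; tension across gage: (2.375 − 1×0.75)×0.5 = 0.8125 in². R_n = min(0.6×65×4.3125, 0.6×50×6.1875) + 1.0×65×0.8125 = min(168.19, 185.63) + 52.813 = 221 kips. φR_n = 0.75 × 221 = 165.8 kips.
Governing: min(187.8, 210.2, 115.8, 165.8) = 115.8 kips → net-section rupture.

115.8 kips (net-section rupture governs)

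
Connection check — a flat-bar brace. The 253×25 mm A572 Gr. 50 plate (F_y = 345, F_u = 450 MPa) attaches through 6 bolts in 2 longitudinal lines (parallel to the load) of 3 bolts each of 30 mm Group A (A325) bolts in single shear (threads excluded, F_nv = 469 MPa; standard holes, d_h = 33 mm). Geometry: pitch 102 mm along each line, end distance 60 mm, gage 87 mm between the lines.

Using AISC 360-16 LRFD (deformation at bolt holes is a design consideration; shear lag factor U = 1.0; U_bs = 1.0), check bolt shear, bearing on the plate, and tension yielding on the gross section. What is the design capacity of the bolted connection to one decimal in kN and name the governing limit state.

Bolt shear: A_b = π(30)²/4 = 706.86 mm². φR_n = 0.75 × 469 × 706.86 × 6 × 1 = 1491.8 kN.
Bearing (25 mm plate, F_u = 450 MPa): end bolts L_c = 60 − 33/2 = 43.5, R_n = min(1.2×43.5×25×450, 2.4×30×25×450) = 587.25 kN/bolt; interior L_c = 102 − 33 = 69, R_n = 810 kN/bolt. φR_n = 0.75 × (2×587.25 + 4×810) = 3310.9 kN.
Tension yield (gross): A_g = 253×25 = 6325 mm². φR_n = 0.90 × 345 × 6325 = 1963.9 kN.
Governing: min(1491.8, 3310.9, 1963.9) = 1491.8 kN → bolt shear.

1491.8 kN (bolt shear governs)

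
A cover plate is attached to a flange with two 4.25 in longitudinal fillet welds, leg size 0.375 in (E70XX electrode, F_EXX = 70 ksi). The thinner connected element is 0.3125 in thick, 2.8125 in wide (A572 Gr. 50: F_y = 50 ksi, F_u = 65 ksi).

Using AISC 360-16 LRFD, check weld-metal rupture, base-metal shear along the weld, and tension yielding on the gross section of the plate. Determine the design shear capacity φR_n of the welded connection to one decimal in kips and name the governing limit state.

Weld metal: throat = 0.707×0.375 = 0.26513 in, L = 2×4.25 = 8.5 in. φR_n = 0.75 × 0.6 × 70 × 0.26513 × 8.5 = 71.0 kips.
Base metal shear (0.3125 in plate): yield φR_n = 1.0×0.6×50×0.3125×8.5 = 79.7 kips; rupture φR_n = 0.75×0.6×65×0.3125×8.5 = 77.7 kips; take 77.7 kips (rupture).
Tension yield (gross): A_g = 2.8125×0.3125 = 0.87891 in². φR_n = 0.90 × 50 × 0.87891 = 39.6 kips.
Governing: min(71.0, 77.7, 39.6) = 39.6 kips → gross-section yield.

39.6 kips (gross-section yield governs)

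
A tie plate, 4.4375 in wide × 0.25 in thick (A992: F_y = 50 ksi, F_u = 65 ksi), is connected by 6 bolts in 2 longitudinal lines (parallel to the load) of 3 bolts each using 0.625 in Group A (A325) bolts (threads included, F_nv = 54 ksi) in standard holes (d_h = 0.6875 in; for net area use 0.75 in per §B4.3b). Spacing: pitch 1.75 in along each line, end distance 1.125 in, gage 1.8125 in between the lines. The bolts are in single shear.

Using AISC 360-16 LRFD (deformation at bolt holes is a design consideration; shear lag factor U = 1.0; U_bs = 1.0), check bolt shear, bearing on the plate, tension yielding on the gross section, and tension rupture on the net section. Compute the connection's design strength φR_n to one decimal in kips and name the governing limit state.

35.8 kips (net-section rupture governs)

Bolt shear: A_b = π(0.625)²/4 = 0.3068 in². φR_n = 0.75 × 54 × 0.3068 × 6 × 1 = 74.6 kips.
Bearing (0.25 in plate, F_u = 65 ksi): end bolts L_c = 1.125 − 0.6875/2 = 0.78125, R_n = min(1.2×0.78125×0.25×65, 2.4×0.625×0.25×65) = 15.234 kips/bolt; interior L_c = 1.75 − 0.6875 = 1.0625, R_n = 20.719 kips/bolt. φR_n = 0.75 × (2×15.234 + 4×20.719) = 85.0 kips.
Tension yield (gross): A_g = 4.4375×0.25 = 1.1094 in². φR_n = 0.90 × 50 × 1.1094 = 49.9 kips.
Tension rupture (net): A_n = (4.4375 − 2×0.75)×0.25 = 0.73438 in² (U = 1.0, A_e = A_n). φR_n = 0.75 × 65 × 0.73438 = 35.8 kips.
Governing: min(74.6, 85.0, 49.9, 35.8) = 35.8 kips → net-section rupture.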